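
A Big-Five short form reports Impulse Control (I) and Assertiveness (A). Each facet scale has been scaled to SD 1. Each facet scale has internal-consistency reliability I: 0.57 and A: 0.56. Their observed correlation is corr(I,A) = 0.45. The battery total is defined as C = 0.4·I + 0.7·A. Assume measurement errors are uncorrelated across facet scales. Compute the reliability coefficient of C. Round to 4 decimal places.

Var(C) = 0.4² + 0.7² + 2·[0.28·0.45] = 0.65 + 0.252 = 0.902.
Under uncorrelated errors the observed covariances equal the true-score covariances, so only the own-variance terms attenuate.
True-score variance = [0.4²·0.57 + 0.7²·0.56] + 0.252 = 0.3656 + 0.252 = 0.6176.
Reliability = 0.6176 / 0.902 = 0.6847.

0.6847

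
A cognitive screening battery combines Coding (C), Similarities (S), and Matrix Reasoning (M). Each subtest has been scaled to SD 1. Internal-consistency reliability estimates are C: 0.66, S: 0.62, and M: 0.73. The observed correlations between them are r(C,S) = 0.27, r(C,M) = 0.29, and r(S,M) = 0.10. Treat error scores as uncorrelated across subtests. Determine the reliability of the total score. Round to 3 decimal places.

Var(C+S+M) = 3 + 2·[0.27 + 0.29 + 0.10] = 3 + 1.32 = 4.32.
Because errors are independent across components, Cov(Tᵢ,Tⱼ) = Cov(Xᵢ,Xⱼ); the off-diagonal part of the true-score variance is the same as above.
True-score variance = [0.66 + 0.62 + 0.73] + 1.32 = 2.01 + 1.32 = 3.33.
Reliability = 3.33 / 4.32 = 0.771.

0.771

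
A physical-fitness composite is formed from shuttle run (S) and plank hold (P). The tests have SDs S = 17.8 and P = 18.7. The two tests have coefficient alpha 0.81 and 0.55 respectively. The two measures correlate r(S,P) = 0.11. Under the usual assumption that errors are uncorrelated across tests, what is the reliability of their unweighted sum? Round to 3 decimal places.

Var(S+P) = 17.8² + 18.7² + 2·[17.8·18.7·0.11] = 666.53 + 73.2292 = 739.759.
Because errors are independent across components, Cov(Tᵢ,Tⱼ) = Cov(Xᵢ,Xⱼ); the off-diagonal part of the true-score variance is the same as above.
True-score variance = [17.8²·0.81 + 18.7²·0.55] + 73.2292 = 448.97 + 73.2292 = 522.199.
Reliability = 522.199 / 739.759 = 0.706.

0.706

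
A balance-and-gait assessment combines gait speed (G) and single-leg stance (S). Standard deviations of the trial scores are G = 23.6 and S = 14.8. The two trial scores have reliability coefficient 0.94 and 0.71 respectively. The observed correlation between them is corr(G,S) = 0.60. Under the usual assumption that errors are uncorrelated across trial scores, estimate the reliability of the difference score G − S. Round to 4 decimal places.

Var(G−S) = 23.6² + 14.8² − 2·23.6·14.8·0.60 = 776 − 419.136 = 356.864.
Under uncorrelated errors the observed covariances equal the true-score covariances, so only the own-variance terms attenuate.
True-score variance = [23.6²·0.94 + 14.8²·0.71] − 419.136 = 679.061 − 419.136 = 259.925.
Reliability = 259.925 / 356.864 = 0.7284.

0.7284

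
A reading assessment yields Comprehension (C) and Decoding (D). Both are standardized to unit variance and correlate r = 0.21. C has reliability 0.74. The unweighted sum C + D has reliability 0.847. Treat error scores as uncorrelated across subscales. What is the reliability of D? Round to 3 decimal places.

0.890

Var(C+D) = 2 + 2·0.21 = 2.420.
True-score variance = ρ_C + ρ_D + 2·0.21, so 0.847 = (0.74 + ρ_D + 0.42) / 2.420.
ρ_D = 0.847·2.420 − 0.74 − 0.42 = 0.890.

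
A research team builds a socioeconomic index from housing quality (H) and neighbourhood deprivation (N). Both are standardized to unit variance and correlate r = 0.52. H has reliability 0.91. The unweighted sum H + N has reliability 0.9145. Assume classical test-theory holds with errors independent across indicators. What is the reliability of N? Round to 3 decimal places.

Var(H+N) = 2 + 2·0.52 = 3.040.
True-score variance = ρ_H + ρ_N + 2·0.52, so 0.9145 = (0.91 + ρ_N + 1.04) / 3.040.
ρ_N = 0.9145·3.040 − 0.91 − 1.04 = 0.830.

0.830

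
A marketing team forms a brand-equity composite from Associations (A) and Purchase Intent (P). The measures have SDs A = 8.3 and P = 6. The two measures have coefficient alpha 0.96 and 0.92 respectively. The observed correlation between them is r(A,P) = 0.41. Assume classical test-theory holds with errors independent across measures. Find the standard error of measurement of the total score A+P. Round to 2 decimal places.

2.37

Var(total) = 104.89 + 40.836 = 145.726.
True-score variance = 99.2544 + 40.836 = 140.09, so reliability = 0.9613.
Error variance = 145.726 − 140.09 = 5.6356; SEM = √5.6356 = 2.37.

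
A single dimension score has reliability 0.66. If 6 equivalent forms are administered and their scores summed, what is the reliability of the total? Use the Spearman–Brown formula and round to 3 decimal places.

ρ_k = kρ / (1 + (k−1)ρ) = 6·0.66 / (1 + 5·0.66) = 3.960 / 4.300 = 0.921.

0.921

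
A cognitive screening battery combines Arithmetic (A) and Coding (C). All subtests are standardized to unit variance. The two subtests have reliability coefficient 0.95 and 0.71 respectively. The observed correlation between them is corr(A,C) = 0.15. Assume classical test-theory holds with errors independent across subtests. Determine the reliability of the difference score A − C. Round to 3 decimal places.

0.800

Var(A−C) = 1 + 1 − 2·0.15 = 2 − 0.3 = 1.7.
Under uncorrelated errors the observed covariances equal the true-score covariances, so only the own-variance terms attenuate.
True-score variance = [0.95 + 0.71] − 0.3 = 1.66 − 0.3 = 1.36.
Reliability = 1.36 / 1.7 = 0.800.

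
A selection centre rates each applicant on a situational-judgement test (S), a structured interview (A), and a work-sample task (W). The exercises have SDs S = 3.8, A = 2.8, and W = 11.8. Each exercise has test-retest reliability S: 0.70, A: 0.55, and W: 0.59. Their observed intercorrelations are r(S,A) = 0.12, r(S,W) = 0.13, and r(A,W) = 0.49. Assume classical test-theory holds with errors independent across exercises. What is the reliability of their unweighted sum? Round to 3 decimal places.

0.688

Var(S+A+W) = 3.8² + 2.8² + 11.8² + 2·[3.8·2.8·0.12 + 3.8·11.8·0.13 + 2.8·11.8·0.49] = 161.52 + 46.5912 = 208.111.
With uncorrelated errors the cross-covariances are all true-score covariance, so they carry over unchanged; only the diagonal terms shrink to ρᵢσᵢ².
True-score variance = [3.8²·0.70 + 2.8²·0.55 + 11.8²·0.59] + 46.5912 = 96.5716 + 46.5912 = 143.163.
Reliability = 143.163 / 208.111 = 0.688.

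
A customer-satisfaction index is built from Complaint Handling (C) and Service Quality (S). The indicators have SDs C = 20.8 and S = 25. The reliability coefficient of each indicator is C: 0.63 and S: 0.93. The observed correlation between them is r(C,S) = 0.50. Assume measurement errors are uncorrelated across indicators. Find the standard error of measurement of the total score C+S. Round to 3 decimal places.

14.277

Var(total) = 1057.64 + 520 = 1577.64.
True-score variance = 853.813 + 520 = 1373.81, so reliability = 0.8708.
Error variance = 1577.64 − 1373.81 = 203.827; SEM = √203.827 = 14.277.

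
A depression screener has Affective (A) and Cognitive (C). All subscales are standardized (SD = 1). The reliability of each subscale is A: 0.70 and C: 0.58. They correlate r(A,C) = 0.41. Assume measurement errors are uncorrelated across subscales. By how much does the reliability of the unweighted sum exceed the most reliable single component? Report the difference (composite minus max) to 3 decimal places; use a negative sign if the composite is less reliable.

Var(sum) = 2 + 0.82 = 2.82; true-score variance = 1.28 + 0.82 = 2.1; composite reliability = 0.7447.
Max component reliability = 0.7000.
Difference = 0.7447 − 0.7000 = 0.045.

0.045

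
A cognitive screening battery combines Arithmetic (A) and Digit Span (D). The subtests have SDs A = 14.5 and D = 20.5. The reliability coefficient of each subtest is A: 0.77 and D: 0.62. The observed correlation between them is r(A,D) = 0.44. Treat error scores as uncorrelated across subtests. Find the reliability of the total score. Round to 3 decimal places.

Var(A+D) = 14.5² + 20.5² + 2·[14.5·20.5·0.44] = 630.5 + 261.58 = 892.08.
With uncorrelated errors the cross-covariances are all true-score covariance, so they carry over unchanged; only the diagonal terms shrink to ρᵢσᵢ².
True-score variance = [14.5²·0.77 + 20.5²·0.62] + 261.58 = 422.447 + 261.58 = 684.027.
Reliability = 684.027 / 892.08 = 0.767.

0.767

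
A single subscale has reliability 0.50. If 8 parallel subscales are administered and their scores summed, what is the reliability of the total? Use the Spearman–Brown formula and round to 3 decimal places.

ρ_k = kρ / (1 + (k−1)ρ) = 8·0.50 / (1 + 7·0.50) = 4.000 / 4.500 = 0.889.

0.889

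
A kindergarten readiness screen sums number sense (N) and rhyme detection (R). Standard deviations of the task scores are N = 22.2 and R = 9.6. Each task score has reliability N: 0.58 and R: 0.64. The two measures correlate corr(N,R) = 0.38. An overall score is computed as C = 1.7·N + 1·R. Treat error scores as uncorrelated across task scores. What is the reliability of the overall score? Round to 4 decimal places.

0.6476

Var(C) = 1.7²·22.2² + 9.6² + 2·[1.7·22.2·9.6·0.38] = 1516.47 + 275.351 = 1791.82.
With uncorrelated errors the cross-covariances are all true-score covariance, so they carry over unchanged; only the diagonal terms shrink to ρᵢσᵢ².
True-score variance = [1.7²·22.2²·0.58 + 9.6²·0.64] + 275.351 = 885.081 + 275.351 = 1160.43.
Reliability = 1160.43 / 1791.82 = 0.6476.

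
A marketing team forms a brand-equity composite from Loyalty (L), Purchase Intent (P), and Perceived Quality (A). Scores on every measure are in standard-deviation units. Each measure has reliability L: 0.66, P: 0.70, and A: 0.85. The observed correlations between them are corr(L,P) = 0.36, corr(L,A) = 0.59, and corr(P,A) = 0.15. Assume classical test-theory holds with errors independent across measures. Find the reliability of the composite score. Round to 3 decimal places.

Var(L+P+A) = 3 + 2·[0.36 + 0.59 + 0.15] = 3 + 2.2 = 5.2.
Under uncorrelated errors the observed covariances equal the true-score covariances, so only the own-variance terms attenuate.
True-score variance = [0.66 + 0.70 + 0.85] + 2.2 = 2.21 + 2.2 = 4.41.
Reliability = 4.41 / 5.2 = 0.848.

0.848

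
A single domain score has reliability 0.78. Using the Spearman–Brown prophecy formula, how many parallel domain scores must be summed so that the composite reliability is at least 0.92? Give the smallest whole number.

k ≥ ρ*(1−ρ₁)/(ρ₁(1−ρ*)) = 0.92·0.22 / (0.78·0.08) = 3.244.
Smallest integer k = 4.

4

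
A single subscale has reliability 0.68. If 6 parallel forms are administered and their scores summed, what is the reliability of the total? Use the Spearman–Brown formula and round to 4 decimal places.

ρ_k = kρ / (1 + (k−1)ρ) = 6·0.68 / (1 + 5·0.68) = 4.080 / 4.400 = 0.9273.

0.9273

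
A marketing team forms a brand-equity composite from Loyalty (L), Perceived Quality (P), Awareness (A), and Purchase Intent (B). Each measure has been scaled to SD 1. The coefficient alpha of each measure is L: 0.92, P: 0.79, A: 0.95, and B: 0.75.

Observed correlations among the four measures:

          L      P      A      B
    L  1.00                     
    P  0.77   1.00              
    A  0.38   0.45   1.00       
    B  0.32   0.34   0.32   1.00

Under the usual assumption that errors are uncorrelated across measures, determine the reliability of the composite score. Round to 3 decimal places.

Var(L+P+A+B) = 4 + 2·[0.77 + 0.38 + 0.32 + 0.45 + 0.34 + 0.32] = 4 + 5.16 = 9.16.
Because errors are independent across components, Cov(Tᵢ,Tⱼ) = Cov(Xᵢ,Xⱼ); the off-diagonal part of the true-score variance is the same as above.
True-score variance = [0.92 + 0.79 + 0.95 + 0.75] + 5.16 = 3.41 + 5.16 = 8.57.
Reliability = 8.57 / 9.16 = 0.936.

0.936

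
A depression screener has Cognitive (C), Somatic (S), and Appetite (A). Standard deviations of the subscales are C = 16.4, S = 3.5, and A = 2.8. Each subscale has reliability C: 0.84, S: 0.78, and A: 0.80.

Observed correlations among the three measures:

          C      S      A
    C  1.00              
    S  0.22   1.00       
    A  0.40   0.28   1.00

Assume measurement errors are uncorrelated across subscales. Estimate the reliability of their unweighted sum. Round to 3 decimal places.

0.867

Var(C+S+A) = 16.4² + 3.5² + 2.8² + 2·[16.4·3.5·0.22 + 16.4·2.8·0.40 + 3.5·2.8·0.28] = 289.05 + 67.48 = 356.53.
Because errors are independent across components, Cov(Tᵢ,Tⱼ) = Cov(Xᵢ,Xⱼ); the off-diagonal part of the true-score variance is the same as above.
True-score variance = [16.4²·0.84 + 3.5²·0.78 + 2.8²·0.80] + 67.48 = 241.753 + 67.48 = 309.233.
Reliability = 309.233 / 356.53 = 0.867.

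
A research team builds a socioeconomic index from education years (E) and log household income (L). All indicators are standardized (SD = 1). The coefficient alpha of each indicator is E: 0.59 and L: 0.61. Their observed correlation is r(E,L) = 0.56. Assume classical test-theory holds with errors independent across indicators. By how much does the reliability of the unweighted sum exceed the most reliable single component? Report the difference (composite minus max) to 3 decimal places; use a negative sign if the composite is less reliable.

0.134

Var(sum) = 2 + 1.12 = 3.12; true-score variance = 1.2 + 1.12 = 2.32; composite reliability = 0.7436.
Max component reliability = 0.6100.
Difference = 0.7436 − 0.6100 = 0.134.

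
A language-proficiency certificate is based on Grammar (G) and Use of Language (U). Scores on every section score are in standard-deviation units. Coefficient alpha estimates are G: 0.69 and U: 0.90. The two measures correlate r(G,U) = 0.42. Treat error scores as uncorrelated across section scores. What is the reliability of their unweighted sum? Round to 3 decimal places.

Var(G+U) = 2 + 2·[0.42] = 2 + 0.84 = 2.84.
Under uncorrelated errors the observed covariances equal the true-score covariances, so only the own-variance terms attenuate.
True-score variance = [0.69 + 0.90] + 0.84 = 1.59 + 0.84 = 2.43.
Reliability = 2.43 / 2.84 = 0.856.

0.856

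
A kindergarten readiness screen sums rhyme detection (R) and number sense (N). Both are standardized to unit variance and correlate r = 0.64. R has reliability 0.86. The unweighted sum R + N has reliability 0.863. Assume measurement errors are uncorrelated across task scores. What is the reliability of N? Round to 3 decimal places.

0.691

Var(R+N) = 2 + 2·0.64 = 3.280.
True-score variance = ρ_R + ρ_N + 2·0.64, so 0.863 = (0.86 + ρ_N + 1.28) / 3.280.
ρ_N = 0.863·3.280 − 0.86 − 1.28 = 0.691.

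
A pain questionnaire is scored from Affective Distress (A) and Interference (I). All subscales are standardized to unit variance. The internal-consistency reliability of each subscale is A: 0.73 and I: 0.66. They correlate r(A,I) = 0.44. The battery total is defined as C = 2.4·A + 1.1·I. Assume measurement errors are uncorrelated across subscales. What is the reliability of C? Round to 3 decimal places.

0.788

Var(C) = 2.4² + 1.1² + 2·[2.64·0.44] = 6.97 + 2.3232 = 9.2932.
With uncorrelated errors the cross-covariances are all true-score covariance, so they carry over unchanged; only the diagonal terms shrink to ρᵢσᵢ².
True-score variance = [2.4²·0.73 + 1.1²·0.66] + 2.3232 = 5.0034 + 2.3232 = 7.3266.
Reliability = 7.3266 / 9.2932 = 0.788.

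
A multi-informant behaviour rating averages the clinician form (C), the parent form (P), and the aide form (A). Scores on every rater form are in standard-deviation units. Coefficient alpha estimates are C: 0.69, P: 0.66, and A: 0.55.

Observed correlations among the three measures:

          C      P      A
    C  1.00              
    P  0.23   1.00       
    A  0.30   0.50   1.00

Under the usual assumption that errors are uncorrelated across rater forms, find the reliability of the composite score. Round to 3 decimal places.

0.783

Var(C+P+A) = 3 + 2·[0.23 + 0.30 + 0.50] = 3 + 2.06 = 5.06.
With uncorrelated errors the cross-covariances are all true-score covariance, so they carry over unchanged; only the diagonal terms shrink to ρᵢσᵢ².
True-score variance = [0.69 + 0.66 + 0.55] + 2.06 = 1.9 + 2.06 = 3.96.
Reliability = 3.96 / 5.06 = 0.783.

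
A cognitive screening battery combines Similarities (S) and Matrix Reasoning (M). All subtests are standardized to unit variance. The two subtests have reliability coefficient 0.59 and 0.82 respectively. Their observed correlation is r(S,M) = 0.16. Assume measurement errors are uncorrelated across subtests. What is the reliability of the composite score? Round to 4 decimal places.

0.7457

Var(S+M) = 2 + 2·[0.16] = 2 + 0.32 = 2.32.
With uncorrelated errors the cross-covariances are all true-score covariance, so they carry over unchanged; only the diagonal terms shrink to ρᵢσᵢ².
True-score variance = [0.59 + 0.82] + 0.32 = 1.41 + 0.32 = 1.73.
Reliability = 1.73 / 2.32 = 0.7457.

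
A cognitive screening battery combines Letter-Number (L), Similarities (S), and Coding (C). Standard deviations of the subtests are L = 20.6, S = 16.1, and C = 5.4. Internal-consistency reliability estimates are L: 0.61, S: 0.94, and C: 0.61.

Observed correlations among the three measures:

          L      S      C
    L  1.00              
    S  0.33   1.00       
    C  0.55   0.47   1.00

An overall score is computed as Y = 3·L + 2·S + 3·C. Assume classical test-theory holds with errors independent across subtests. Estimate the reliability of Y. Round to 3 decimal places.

Var(Y) = 3²·20.6² + 2²·16.1² + 3²·5.4² + 2·[6·20.6·16.1·0.33 + 9·20.6·5.4·0.55 + 6·16.1·5.4·0.47] = 5118.52 + 2904.99 = 8023.51.
With uncorrelated errors the cross-covariances are all true-score covariance, so they carry over unchanged; only the diagonal terms shrink to ρᵢσᵢ².
True-score variance = [3²·20.6²·0.61 + 2²·16.1²·0.94 + 3²·5.4²·0.61] + 2904.99 = 3464.45 + 2904.99 = 6369.45.
Reliability = 6369.45 / 8023.51 = 0.794.

0.794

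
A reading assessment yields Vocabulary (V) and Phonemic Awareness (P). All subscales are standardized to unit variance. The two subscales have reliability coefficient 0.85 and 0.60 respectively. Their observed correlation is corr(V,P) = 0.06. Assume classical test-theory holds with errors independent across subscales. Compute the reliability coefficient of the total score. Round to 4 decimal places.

Var(V+P) = 2 + 2·[0.06] = 2 + 0.12 = 2.12.
Under uncorrelated errors the observed covariances equal the true-score covariances, so only the own-variance terms attenuate.
True-score variance = [0.85 + 0.60] + 0.12 = 1.45 + 0.12 = 1.57.
Reliability = 1.57 / 2.12 = 0.7406.

0.7406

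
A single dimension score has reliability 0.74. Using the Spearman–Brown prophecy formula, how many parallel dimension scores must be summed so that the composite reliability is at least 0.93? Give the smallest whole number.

5

k ≥ ρ*(1−ρ₁)/(ρ₁(1−ρ*)) = 0.93·0.26 / (0.74·0.07) = 4.668.
Smallest integer k = 5.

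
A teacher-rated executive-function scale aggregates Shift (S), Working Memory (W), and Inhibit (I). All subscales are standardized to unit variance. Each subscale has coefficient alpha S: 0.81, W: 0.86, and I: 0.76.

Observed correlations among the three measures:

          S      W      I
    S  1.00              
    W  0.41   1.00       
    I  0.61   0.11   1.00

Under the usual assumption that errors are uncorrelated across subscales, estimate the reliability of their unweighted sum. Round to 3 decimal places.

0.892

Var(S+W+I) = 3 + 2·[0.41 + 0.61 + 0.11] = 3 + 2.26 = 5.26.
Because errors are independent across components, Cov(Tᵢ,Tⱼ) = Cov(Xᵢ,Xⱼ); the off-diagonal part of the true-score variance is the same as above.
True-score variance = [0.81 + 0.86 + 0.76] + 2.26 = 2.43 + 2.26 = 4.69.
Reliability = 4.69 / 5.26 = 0.892.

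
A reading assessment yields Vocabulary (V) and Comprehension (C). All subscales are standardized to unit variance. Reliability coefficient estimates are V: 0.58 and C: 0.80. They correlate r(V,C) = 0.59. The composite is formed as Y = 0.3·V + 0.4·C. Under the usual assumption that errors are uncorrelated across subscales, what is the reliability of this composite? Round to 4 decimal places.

Var(Y) = 0.3² + 0.4² + 2·[0.12·0.59] = 0.25 + 0.1416 = 0.3916.
Because errors are independent across components, Cov(Tᵢ,Tⱼ) = Cov(Xᵢ,Xⱼ); the off-diagonal part of the true-score variance is the same as above.
True-score variance = [0.3²·0.58 + 0.4²·0.80] + 0.1416 = 0.1802 + 0.1416 = 0.3218.
Reliability = 0.3218 / 0.3916 = 0.8218.

0.8218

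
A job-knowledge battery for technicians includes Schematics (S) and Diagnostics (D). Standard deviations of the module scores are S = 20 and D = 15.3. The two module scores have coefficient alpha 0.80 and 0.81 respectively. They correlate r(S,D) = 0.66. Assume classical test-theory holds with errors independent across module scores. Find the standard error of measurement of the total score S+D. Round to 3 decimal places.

Var(total) = 634.09 + 403.92 = 1038.01.
True-score variance = 509.613 + 403.92 = 913.533, so reliability = 0.8801.
Error variance = 1038.01 − 913.533 = 124.477; SEM = √124.477 = 11.157.

11.157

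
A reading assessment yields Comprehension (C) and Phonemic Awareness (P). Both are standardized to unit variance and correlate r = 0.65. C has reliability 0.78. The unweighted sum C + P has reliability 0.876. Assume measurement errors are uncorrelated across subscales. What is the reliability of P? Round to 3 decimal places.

0.811

Var(C+P) = 2 + 2·0.65 = 3.300.
True-score variance = ρ_C + ρ_P + 2·0.65, so 0.876 = (0.78 + ρ_P + 1.30) / 3.300.
ρ_P = 0.876·3.300 − 0.78 − 1.30 = 0.811.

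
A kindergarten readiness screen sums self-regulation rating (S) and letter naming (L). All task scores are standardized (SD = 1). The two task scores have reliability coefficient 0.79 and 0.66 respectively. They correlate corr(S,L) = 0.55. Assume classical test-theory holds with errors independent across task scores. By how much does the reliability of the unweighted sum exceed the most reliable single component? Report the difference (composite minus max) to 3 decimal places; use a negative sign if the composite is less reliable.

0.033

Var(sum) = 2 + 1.1 = 3.1; true-score variance = 1.45 + 1.1 = 2.55; composite reliability = 0.8226.
Max component reliability = 0.7900.
Difference = 0.8226 − 0.7900 = 0.033.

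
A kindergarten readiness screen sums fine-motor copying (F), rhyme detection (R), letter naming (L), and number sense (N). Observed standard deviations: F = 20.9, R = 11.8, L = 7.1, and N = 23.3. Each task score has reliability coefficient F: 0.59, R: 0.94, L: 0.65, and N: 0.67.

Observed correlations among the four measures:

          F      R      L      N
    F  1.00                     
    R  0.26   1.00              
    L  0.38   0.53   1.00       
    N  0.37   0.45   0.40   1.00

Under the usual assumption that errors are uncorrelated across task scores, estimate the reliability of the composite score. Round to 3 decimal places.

Var(F+R+L+N) = 20.9² + 11.8² + 7.1² + 23.3² + 2·[20.9·11.8·0.26 + 20.9·7.1·0.38 + 20.9·23.3·0.37 + 11.8·7.1·0.53 + 11.8·23.3·0.45 + 7.1·23.3·0.40] = 1169.35 + 1069.97 = 2239.32.
With uncorrelated errors the cross-covariances are all true-score covariance, so they carry over unchanged; only the diagonal terms shrink to ρᵢσᵢ².
True-score variance = [20.9²·0.59 + 11.8²·0.94 + 7.1²·0.65 + 23.3²·0.67] + 1069.97 = 785.106 + 1069.97 = 1855.08.
Reliability = 1855.08 / 2239.32 = 0.828.

0.828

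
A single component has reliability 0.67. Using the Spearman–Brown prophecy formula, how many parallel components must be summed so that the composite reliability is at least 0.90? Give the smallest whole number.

5

k ≥ ρ*(1−ρ₁)/(ρ₁(1−ρ*)) = 0.90·0.33 / (0.67·0.10) = 4.433.
Smallest integer k = 5.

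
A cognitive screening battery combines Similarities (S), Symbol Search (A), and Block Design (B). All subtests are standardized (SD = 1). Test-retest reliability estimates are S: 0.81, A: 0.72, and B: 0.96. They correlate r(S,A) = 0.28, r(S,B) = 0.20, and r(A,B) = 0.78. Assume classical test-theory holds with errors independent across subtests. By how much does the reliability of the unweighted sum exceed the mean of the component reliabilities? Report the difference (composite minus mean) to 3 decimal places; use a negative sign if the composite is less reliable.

0.078

Var(sum) = 3 + 2.52 = 5.52; true-score variance = 2.49 + 2.52 = 5.01; composite reliability = 0.9076.
Mean component reliability = 0.8300.
Difference = 0.9076 − 0.8300 = 0.078.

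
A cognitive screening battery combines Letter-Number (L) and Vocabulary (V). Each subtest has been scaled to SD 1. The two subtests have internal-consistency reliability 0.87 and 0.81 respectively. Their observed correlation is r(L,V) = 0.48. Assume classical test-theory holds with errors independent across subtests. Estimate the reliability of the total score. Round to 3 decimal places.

Var(L+V) = 2 + 2·[0.48] = 2 + 0.96 = 2.96.
With uncorrelated errors the cross-covariances are all true-score covariance, so they carry over unchanged; only the diagonal terms shrink to ρᵢσᵢ².
True-score variance = [0.87 + 0.81] + 0.96 = 1.68 + 0.96 = 2.64.
Reliability = 2.64 / 2.96 = 0.892.

0.892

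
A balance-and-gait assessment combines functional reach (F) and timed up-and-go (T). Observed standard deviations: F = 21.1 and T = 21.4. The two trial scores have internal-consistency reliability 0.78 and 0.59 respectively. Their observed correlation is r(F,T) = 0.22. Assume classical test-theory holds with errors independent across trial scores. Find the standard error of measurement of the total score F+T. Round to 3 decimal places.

16.903

Var(total) = 903.17 + 198.678 = 1101.85.
True-score variance = 617.46 + 198.678 = 816.138, so reliability = 0.7407.
Error variance = 1101.85 − 816.138 = 285.71; SEM = √285.71 = 16.903.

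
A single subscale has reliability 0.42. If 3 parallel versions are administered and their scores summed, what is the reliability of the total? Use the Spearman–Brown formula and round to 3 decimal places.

0.685

ρ_k = kρ / (1 + (k−1)ρ) = 3·0.42 / (1 + 2·0.42) = 1.260 / 1.840 = 0.685.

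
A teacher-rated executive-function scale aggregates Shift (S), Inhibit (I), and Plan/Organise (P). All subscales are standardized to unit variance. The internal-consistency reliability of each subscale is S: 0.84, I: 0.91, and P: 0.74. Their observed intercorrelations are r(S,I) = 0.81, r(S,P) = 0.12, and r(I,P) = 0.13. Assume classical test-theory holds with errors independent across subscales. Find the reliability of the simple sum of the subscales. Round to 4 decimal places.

Var(S+I+P) = 3 + 2·[0.81 + 0.12 + 0.13] = 3 + 2.12 = 5.12.
With uncorrelated errors the cross-covariances are all true-score covariance, so they carry over unchanged; only the diagonal terms shrink to ρᵢσᵢ².
True-score variance = [0.84 + 0.91 + 0.74] + 2.12 = 2.49 + 2.12 = 4.61.
Reliability = 4.61 / 5.12 = 0.9004.

0.9004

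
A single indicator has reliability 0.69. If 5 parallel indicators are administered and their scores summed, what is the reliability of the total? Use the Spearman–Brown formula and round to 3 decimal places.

0.918

ρ_k = kρ / (1 + (k−1)ρ) = 5·0.69 / (1 + 4·0.69) = 3.450 / 3.760 = 0.918.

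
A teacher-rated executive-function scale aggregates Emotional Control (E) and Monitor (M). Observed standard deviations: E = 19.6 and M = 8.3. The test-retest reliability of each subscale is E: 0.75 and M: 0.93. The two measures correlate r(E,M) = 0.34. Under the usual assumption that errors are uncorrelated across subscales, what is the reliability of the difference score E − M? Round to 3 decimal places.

Var(E−M) = 19.6² + 8.3² − 2·19.6·8.3·0.34 = 453.05 − 110.622 = 342.428.
With uncorrelated errors the cross-covariances are all true-score covariance, so they carry over unchanged; only the diagonal terms shrink to ρᵢσᵢ².
True-score variance = [19.6²·0.75 + 8.3²·0.93] − 110.622 = 352.188 − 110.622 = 241.565.
Reliability = 241.565 / 342.428 = 0.705.

0.705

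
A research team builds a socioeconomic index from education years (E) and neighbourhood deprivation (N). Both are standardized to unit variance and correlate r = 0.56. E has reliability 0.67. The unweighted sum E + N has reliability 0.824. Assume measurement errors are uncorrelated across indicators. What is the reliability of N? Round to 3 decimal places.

0.781

Var(E+N) = 2 + 2·0.56 = 3.120.
True-score variance = ρ_E + ρ_N + 2·0.56, so 0.824 = (0.67 + ρ_N + 1.12) / 3.120.
ρ_N = 0.824·3.120 − 0.67 − 1.12 = 0.781.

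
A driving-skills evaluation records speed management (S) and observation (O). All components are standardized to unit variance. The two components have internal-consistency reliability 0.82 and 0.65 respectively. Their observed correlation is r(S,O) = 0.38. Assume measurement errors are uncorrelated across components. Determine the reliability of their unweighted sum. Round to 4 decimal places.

0.8080

Var(S+O) = 2 + 2·[0.38] = 2 + 0.76 = 2.76.
With uncorrelated errors the cross-covariances are all true-score covariance, so they carry over unchanged; only the diagonal terms shrink to ρᵢσᵢ².
True-score variance = [0.82 + 0.65] + 0.76 = 1.47 + 0.76 = 2.23.
Reliability = 2.23 / 2.76 = 0.8080.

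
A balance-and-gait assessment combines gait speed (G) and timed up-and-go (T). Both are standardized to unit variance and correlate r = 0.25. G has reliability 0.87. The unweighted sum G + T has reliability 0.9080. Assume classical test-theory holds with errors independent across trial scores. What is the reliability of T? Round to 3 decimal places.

Var(G+T) = 2 + 2·0.25 = 2.500.
True-score variance = ρ_G + ρ_T + 2·0.25, so 0.9080 = (0.87 + ρ_T + 0.50) / 2.500.
ρ_T = 0.9080·2.500 − 0.87 − 0.50 = 0.900.

0.900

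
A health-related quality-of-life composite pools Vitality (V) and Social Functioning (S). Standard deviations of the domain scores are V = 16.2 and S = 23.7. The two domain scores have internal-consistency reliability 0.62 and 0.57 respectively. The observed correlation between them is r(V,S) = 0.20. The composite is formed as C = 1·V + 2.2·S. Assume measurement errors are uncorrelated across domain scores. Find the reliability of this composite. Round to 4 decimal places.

0.6177

Var(C) = 16.2² + 2.2²·23.7² + 2·[2.2·16.2·23.7·0.20] = 2981.02 + 337.867 = 3318.89.
Under uncorrelated errors the observed covariances equal the true-score covariances, so only the own-variance terms attenuate.
True-score variance = [16.2²·0.62 + 2.2²·23.7²·0.57] + 337.867 = 1712.3 + 337.867 = 2050.17.
Reliability = 2050.17 / 3318.89 = 0.6177.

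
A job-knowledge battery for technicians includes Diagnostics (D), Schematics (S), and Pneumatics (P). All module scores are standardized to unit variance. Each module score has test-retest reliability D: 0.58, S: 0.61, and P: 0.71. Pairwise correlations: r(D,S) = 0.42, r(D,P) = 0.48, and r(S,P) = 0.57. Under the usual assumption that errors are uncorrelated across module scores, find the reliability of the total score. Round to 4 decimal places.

Var(D+S+P) = 3 + 2·[0.42 + 0.48 + 0.57] = 3 + 2.94 = 5.94.
With uncorrelated errors the cross-covariances are all true-score covariance, so they carry over unchanged; only the diagonal terms shrink to ρᵢσᵢ².
True-score variance = [0.58 + 0.61 + 0.71] + 2.94 = 1.9 + 2.94 = 4.84.
Reliability = 4.84 / 5.94 = 0.8148.

0.8148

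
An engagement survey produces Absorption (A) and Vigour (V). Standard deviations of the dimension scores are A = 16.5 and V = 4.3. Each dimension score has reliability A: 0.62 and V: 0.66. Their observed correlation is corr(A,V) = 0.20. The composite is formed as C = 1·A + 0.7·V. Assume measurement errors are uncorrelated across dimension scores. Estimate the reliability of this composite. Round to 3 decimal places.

Var(C) = 16.5² + 0.7²·4.3² + 2·[0.7·16.5·4.3·0.20] = 281.31 + 19.866 = 301.176.
With uncorrelated errors the cross-covariances are all true-score covariance, so they carry over unchanged; only the diagonal terms shrink to ρᵢσᵢ².
True-score variance = [16.5²·0.62 + 0.7²·4.3²·0.66] + 19.866 = 174.775 + 19.866 = 194.641.
Reliability = 194.641 / 301.176 = 0.646.

0.646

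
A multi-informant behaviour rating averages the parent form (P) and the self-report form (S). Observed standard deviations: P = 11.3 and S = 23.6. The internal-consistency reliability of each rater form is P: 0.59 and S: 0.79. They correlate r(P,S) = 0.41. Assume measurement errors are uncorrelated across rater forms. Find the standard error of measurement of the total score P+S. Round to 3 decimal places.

13.012

Var(total) = 684.65 + 218.678 = 903.328.
True-score variance = 515.336 + 218.678 = 734.013, so reliability = 0.8126.
Error variance = 903.328 − 734.013 = 169.315; SEM = √169.315 = 13.012.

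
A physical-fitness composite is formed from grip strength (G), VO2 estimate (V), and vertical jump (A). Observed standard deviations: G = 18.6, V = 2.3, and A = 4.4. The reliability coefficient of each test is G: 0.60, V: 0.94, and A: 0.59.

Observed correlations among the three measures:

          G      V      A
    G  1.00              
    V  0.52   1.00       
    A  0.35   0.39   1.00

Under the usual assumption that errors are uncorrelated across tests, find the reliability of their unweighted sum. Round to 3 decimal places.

Var(G+V+A) = 18.6² + 2.3² + 4.4² + 2·[18.6·2.3·0.52 + 18.6·4.4·0.35 + 2.3·4.4·0.39] = 370.61 + 109.673 = 480.283.
Because errors are independent across components, Cov(Tᵢ,Tⱼ) = Cov(Xᵢ,Xⱼ); the off-diagonal part of the true-score variance is the same as above.
True-score variance = [18.6²·0.60 + 2.3²·0.94 + 4.4²·0.59] + 109.673 = 223.971 + 109.673 = 333.644.
Reliability = 333.644 / 480.283 = 0.695.

0.695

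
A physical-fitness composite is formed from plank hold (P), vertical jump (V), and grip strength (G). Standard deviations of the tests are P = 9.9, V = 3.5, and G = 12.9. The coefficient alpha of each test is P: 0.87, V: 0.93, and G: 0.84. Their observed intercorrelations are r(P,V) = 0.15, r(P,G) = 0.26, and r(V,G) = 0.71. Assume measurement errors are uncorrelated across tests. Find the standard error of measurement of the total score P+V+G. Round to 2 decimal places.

Var(total) = 276.67 + 140.917 = 417.587.
True-score variance = 236.446 + 140.917 = 377.363, so reliability = 0.9037.
Error variance = 417.587 − 377.363 = 40.2244; SEM = √40.2244 = 6.34.

6.34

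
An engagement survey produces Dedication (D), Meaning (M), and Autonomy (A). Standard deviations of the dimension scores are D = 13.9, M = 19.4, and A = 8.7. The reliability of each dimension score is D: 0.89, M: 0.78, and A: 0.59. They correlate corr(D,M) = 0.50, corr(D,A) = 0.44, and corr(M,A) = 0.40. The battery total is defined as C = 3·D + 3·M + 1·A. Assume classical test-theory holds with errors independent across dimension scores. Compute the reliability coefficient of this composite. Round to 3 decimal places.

0.884

Var(C) = 3²·13.9² + 3²·19.4² + 8.7² + 2·[9·13.9·19.4·0.50 + 3·13.9·8.7·0.44 + 3·19.4·8.7·0.40] = 5201.82 + 3151.27 = 8353.09.
Because errors are independent across components, Cov(Tᵢ,Tⱼ) = Cov(Xᵢ,Xⱼ); the off-diagonal part of the true-score variance is the same as above.
True-score variance = [3²·13.9²·0.89 + 3²·19.4²·0.78 + 8.7²·0.59] + 3151.27 = 4234.32 + 3151.27 = 7385.58.
Reliability = 7385.58 / 8353.09 = 0.884.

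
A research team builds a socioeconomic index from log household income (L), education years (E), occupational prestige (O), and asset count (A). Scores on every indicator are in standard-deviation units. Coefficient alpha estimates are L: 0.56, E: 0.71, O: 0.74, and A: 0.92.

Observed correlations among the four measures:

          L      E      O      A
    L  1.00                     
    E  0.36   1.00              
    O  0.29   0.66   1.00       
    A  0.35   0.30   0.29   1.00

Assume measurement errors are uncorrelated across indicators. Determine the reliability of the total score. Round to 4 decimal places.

Var(L+E+O+A) = 4 + 2·[0.36 + 0.29 + 0.35 + 0.66 + 0.30 + 0.29] = 4 + 4.5 = 8.5.
Because errors are independent across components, Cov(Tᵢ,Tⱼ) = Cov(Xᵢ,Xⱼ); the off-diagonal part of the true-score variance is the same as above.
True-score variance = [0.56 + 0.71 + 0.74 + 0.92] + 4.5 = 2.93 + 4.5 = 7.43.
Reliability = 7.43 / 8.5 = 0.8741.

0.8741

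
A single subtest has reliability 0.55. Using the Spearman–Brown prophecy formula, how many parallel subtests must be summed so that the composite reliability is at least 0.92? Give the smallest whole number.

10

k ≥ ρ*(1−ρ₁)/(ρ₁(1−ρ*)) = 0.92·0.45 / (0.55·0.08) = 9.409.
Smallest integer k = 10.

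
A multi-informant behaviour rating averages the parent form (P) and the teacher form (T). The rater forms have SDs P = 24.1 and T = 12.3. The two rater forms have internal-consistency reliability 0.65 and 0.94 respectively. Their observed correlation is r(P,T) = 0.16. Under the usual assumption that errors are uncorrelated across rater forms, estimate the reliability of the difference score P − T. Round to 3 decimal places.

Var(P−T) = 24.1² + 12.3² − 2·24.1·12.3·0.16 = 732.1 − 94.8576 = 637.242.
Under uncorrelated errors the observed covariances equal the true-score covariances, so only the own-variance terms attenuate.
True-score variance = [24.1²·0.65 + 12.3²·0.94] − 94.8576 = 519.739 − 94.8576 = 424.882.
Reliability = 424.882 / 637.242 = 0.667.

0.667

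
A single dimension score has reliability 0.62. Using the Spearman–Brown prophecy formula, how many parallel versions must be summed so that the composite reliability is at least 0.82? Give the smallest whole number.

k ≥ ρ*(1−ρ₁)/(ρ₁(1−ρ*)) = 0.82·0.38 / (0.62·0.18) = 2.792.
Smallest integer k = 3.

3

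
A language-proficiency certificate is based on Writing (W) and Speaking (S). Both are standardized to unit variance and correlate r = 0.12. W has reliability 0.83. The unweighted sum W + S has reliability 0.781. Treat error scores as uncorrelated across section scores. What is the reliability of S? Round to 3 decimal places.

0.679

Var(W+S) = 2 + 2·0.12 = 2.240.
True-score variance = ρ_W + ρ_S + 2·0.12, so 0.781 = (0.83 + ρ_S + 0.24) / 2.240.
ρ_S = 0.781·2.240 − 0.83 − 0.24 = 0.679.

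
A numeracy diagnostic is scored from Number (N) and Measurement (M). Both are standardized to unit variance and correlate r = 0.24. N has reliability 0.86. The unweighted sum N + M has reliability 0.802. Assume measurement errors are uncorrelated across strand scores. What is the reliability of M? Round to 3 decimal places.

0.649

Var(N+M) = 2 + 2·0.24 = 2.480.
True-score variance = ρ_N + ρ_M + 2·0.24, so 0.802 = (0.86 + ρ_M + 0.48) / 2.480.
ρ_M = 0.802·2.480 − 0.86 − 0.48 = 0.649.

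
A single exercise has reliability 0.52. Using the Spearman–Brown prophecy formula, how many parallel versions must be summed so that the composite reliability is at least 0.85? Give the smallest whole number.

6

k ≥ ρ*(1−ρ₁)/(ρ₁(1−ρ*)) = 0.85·0.48 / (0.52·0.15) = 5.231.
Smallest integer k = 6.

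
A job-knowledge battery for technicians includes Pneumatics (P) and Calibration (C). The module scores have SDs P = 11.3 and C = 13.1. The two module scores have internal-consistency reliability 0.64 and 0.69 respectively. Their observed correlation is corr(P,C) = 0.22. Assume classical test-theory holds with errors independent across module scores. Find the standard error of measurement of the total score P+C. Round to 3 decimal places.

9.958

Var(total) = 299.3 + 65.1332 = 364.433.
True-score variance = 200.132 + 65.1332 = 265.266, so reliability = 0.7279.
Error variance = 364.433 − 265.266 = 99.1675; SEM = √99.1675 = 9.958.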